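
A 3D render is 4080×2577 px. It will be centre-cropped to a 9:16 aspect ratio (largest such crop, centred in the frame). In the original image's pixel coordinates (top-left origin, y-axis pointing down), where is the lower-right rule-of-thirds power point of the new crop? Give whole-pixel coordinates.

(2282, 1718)

4080/2577 > 9/16, so the 9:16 crop keeps the full height 2577 and trims width to 2577 × 9/16 = 1449.56 px.
Left offset = (4080 − 1449.56)/2 = 1315.22 px; top offset = 0.
Lower-right is two-thirds across and two-thirds down within the crop:
x = 1315.22 + 2 × 1449.56/3 ≈ 2282; y = 0.00 + 2 × 2577.00/3 ≈ 1718.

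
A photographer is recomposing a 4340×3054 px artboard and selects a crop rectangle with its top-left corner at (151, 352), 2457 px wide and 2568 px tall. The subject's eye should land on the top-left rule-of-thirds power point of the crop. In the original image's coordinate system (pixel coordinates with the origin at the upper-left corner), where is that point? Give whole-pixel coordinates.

x = 970 px, y = 1208 px

One third of the crop width 2457 is 819.00 px.
One third of the crop height 2568 is 856.00 px.
The top-left point is one-third across and one-third down within the crop:
x = 151 + 1 × 819.00 ≈ 970; y = 352 + 1 × 856.00 ≈ 1208.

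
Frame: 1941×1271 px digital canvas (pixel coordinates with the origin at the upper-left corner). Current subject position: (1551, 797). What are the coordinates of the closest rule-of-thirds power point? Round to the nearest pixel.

Third lines: x ∈ {647, 1294}, y ∈ {424, 847}.
1551 is closer to x = 1294; 797 is closer to y = 847.
So the nearest intersection is the lower-right power point.

x = 1294 px, y = 847 px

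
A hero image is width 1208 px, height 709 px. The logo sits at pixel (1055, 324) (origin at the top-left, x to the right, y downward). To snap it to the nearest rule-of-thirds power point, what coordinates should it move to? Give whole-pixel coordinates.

Third lines: x ∈ {403, 805}, y ∈ {236, 473}.
1055 is closer to x = 805; 324 is closer to y = 236.
So the nearest intersection is the upper-right power point.

(805, 236)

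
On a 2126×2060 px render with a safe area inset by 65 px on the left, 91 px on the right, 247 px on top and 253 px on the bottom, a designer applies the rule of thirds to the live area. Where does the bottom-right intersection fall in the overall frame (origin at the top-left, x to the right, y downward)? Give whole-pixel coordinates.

Content width = 2126 − 65 − 91 = 1970 px; content height = 2060 − 247 − 253 = 1560 px.
Bottom-right is two-thirds across and two-thirds down within the live area.
x = 65 + 2 × 1970/3 = 65 + 1313.33 ≈ 1378
y = 247 + 2 × 1560/3 = 247 + 1040.00 ≈ 1287

(1378, 1287)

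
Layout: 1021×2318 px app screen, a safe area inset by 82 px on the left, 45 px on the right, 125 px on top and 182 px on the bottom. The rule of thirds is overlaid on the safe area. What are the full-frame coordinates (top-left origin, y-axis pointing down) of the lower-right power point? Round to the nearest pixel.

Content width = 1021 − 82 − 45 = 894 px; content height = 2318 − 125 − 182 = 2011 px.
Lower-right is two-thirds across and two-thirds down within the safe area.
x = 82 + 2 × 894/3 = 82 + 596.00 ≈ 678
y = 125 + 2 × 2011/3 = 125 + 1340.67 ≈ 1466

x = 678 px, y = 1466 px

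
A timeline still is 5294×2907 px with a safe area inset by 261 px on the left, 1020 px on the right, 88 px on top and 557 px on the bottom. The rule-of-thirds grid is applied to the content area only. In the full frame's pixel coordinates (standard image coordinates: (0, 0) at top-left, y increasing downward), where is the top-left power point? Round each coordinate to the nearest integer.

x = 1599 px, y = 842 px

Content width = 5294 − 261 − 1020 = 4013 px; content height = 2907 − 88 − 557 = 2262 px.
Top-left is one-third across and one-third down within the content area.
x = 261 + 1 × 4013/3 = 261 + 1337.67 ≈ 1599
y = 88 + 1 × 2262/3 = 88 + 754.00 ≈ 842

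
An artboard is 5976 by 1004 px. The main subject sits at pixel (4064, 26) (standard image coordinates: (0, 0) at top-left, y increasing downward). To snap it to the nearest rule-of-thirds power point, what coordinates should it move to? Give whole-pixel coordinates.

x = 3984 px, y = 335 px

Third lines: x ∈ {1992, 3984}, y ∈ {335, 669}.
4064 is closer to x = 3984; 26 is closer to y = 335.
So the nearest intersection is the upper-right power point.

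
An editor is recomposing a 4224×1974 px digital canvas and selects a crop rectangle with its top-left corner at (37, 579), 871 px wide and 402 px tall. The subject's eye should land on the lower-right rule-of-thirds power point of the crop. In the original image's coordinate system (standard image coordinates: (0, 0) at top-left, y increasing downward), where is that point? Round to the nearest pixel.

x = 618 px, y = 847 px

One third of the crop width 871 is 290.33 px.
One third of the crop height 402 is 134.00 px.
The lower-right point is two-thirds across and two-thirds down within the crop:
x = 37 + 2 × 290.33 ≈ 618; y = 579 + 2 × 134.00 ≈ 847.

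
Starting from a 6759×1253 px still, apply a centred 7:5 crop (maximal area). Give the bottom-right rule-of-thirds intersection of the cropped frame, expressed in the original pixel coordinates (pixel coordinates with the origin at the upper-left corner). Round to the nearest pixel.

x = 3672 px, y = 835 px

6759/1253 > 7/5, so the 7:5 crop keeps the full height 1253 and trims width to 1253 × 7/5 = 1754.20 px.
Left offset = (6759 − 1754.20)/2 = 2502.40 px; top offset = 0.
Bottom-right is two-thirds across and two-thirds down within the crop:
x = 2502.40 + 2 × 1754.20/3 ≈ 3672; y = 0.00 + 2 × 1253.00/3 ≈ 835.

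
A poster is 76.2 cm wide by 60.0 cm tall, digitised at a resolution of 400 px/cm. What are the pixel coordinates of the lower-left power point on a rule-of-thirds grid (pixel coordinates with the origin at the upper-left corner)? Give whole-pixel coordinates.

In pixels the canvas is 76.2 × 400 = 30480 wide and 60.0 × 400 = 24000 tall.
The lower-left point is one-third across and two-thirds down:
x = 1 × 30480/3 ≈ 10160; y = 2 × 24000/3 ≈ 16000.

x = 10160 px, y = 16000 px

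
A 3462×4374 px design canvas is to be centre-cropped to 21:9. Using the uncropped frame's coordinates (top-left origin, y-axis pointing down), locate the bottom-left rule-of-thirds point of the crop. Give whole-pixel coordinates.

3462/4374 < 21/9, so the 21:9 crop keeps the full width 3462 and trims height to 3462 × 9/21 = 1483.71 px.
Top offset = (4374 − 1483.71)/2 = 1445.14 px; left offset = 0.
Bottom-left is one-third across and two-thirds down within the crop:
x = 0.00 + 1 × 3462.00/3 ≈ 1154; y = 1445.14 + 2 × 1483.71/3 ≈ 2434.

x = 1154 px, y = 2434 px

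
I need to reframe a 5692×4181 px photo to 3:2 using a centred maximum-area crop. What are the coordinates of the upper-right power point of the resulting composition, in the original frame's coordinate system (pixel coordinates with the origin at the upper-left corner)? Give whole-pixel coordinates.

5692/4181 < 3/2, so the 3:2 crop keeps the full width 5692 and trims height to 5692 × 2/3 = 3794.67 px.
Top offset = (4181 − 3794.67)/2 = 193.17 px; left offset = 0.
Upper-right is two-thirds across and one-third down within the crop:
x = 0.00 + 2 × 5692.00/3 ≈ 3795; y = 193.17 + 1 × 3794.67/3 ≈ 1458.

x = 3795 px, y = 1458 px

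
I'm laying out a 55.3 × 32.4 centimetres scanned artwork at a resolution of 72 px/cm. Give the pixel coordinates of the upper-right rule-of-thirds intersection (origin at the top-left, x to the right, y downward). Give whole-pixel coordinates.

In pixels the canvas is 55.3 × 72 = 3981.6 wide and 32.4 × 72 = 2332.8 tall.
The upper-right point is two-thirds across and one-third down:
x = 2 × 3981.6/3 ≈ 2654; y = 1 × 2332.8/3 ≈ 778.

(2654, 778)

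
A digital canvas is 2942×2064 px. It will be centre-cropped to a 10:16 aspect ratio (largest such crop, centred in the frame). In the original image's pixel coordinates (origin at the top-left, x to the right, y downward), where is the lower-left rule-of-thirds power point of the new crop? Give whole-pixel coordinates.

2942/2064 > 10/16, so the 10:16 crop keeps the full height 2064 and trims width to 2064 × 10/16 = 1290.00 px.
Left offset = (2942 − 1290.00)/2 = 826.00 px; top offset = 0.
Lower-left is one-third across and two-thirds down within the crop:
x = 826.00 + 1 × 1290.00/3 ≈ 1256; y = 0.00 + 2 × 2064.00/3 ≈ 1376.

x = 1256 px, y = 1376 px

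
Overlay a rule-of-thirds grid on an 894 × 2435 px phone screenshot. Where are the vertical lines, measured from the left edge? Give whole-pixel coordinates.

894 / 3 = 298, so the vertical lines sit at one and two thirds of 894.

x = 298 px and x = 596 px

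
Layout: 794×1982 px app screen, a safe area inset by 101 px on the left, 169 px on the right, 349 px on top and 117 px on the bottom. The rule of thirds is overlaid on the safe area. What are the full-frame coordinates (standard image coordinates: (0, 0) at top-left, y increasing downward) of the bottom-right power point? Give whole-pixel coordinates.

Content width = 794 − 101 − 169 = 524 px; content height = 1982 − 349 − 117 = 1516 px.
Bottom-right is two-thirds across and two-thirds down within the safe area.
x = 101 + 2 × 524/3 = 101 + 349.33 ≈ 450
y = 349 + 2 × 1516/3 = 349 + 1010.67 ≈ 1360

(450, 1360)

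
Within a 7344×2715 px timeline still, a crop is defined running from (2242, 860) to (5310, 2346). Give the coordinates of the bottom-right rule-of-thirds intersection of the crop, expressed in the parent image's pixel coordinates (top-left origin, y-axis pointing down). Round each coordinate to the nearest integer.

(4287, 1851)

Crop width = 5310 − 2242 = 3068 px; one third is 1022.67 px.
Crop height = 2346 − 860 = 1486 px; one third is 495.33 px.
The bottom-right point is two-thirds across and two-thirds down within the crop:
x = 2242 + 2 × 1022.67 ≈ 4287; y = 860 + 2 × 495.33 ≈ 1851.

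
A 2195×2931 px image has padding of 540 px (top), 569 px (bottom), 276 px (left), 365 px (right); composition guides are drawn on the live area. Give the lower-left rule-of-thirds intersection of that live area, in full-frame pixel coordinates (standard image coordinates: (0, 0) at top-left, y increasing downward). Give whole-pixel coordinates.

Content width = 2195 − 276 − 365 = 1554 px; content height = 2931 − 540 − 569 = 1822 px.
Lower-left is one-third across and two-thirds down within the live area.
x = 276 + 1 × 1554/3 = 276 + 518.00 ≈ 794
y = 540 + 2 × 1822/3 = 540 + 1214.67 ≈ 1755

x = 794 px, y = 1755 px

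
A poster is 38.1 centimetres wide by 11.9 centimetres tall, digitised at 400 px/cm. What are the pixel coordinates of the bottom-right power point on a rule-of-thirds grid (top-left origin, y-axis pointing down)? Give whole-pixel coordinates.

(10160, 3173)

In pixels the canvas is 38.1 × 400 = 15240 wide and 11.9 × 400 = 4760 tall.
The bottom-right point is two-thirds across and two-thirds down:
x = 2 × 15240/3 ≈ 10160; y = 2 × 4760/3 ≈ 3173.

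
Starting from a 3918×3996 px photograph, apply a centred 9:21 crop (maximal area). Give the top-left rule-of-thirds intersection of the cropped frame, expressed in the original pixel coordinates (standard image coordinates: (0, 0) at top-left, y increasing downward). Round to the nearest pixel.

(1674, 1332)

3918/3996 > 9/21, so the 9:21 crop keeps the full height 3996 and trims width to 3996 × 9/21 = 1712.57 px.
Left offset = (3918 − 1712.57)/2 = 1102.71 px; top offset = 0.
Top-left is one-third across and one-third down within the crop:
x = 1102.71 + 1 × 1712.57/3 ≈ 1674; y = 0.00 + 1 × 3996.00/3 ≈ 1332.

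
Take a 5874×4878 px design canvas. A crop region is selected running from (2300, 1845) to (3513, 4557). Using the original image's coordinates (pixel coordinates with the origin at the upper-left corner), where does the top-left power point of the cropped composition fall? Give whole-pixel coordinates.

Crop width = 3513 − 2300 = 1213 px; one third is 404.33 px.
Crop height = 4557 − 1845 = 2712 px; one third is 904.00 px.
The top-left point is one-third across and one-third down within the crop:
x = 2300 + 1 × 404.33 ≈ 2704; y = 1845 + 1 × 904.00 ≈ 2749.

x = 2704 px, y = 2749 px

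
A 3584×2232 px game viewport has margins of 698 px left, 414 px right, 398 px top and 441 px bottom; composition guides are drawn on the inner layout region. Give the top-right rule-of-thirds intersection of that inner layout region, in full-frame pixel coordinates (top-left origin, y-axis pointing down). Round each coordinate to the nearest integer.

Content width = 3584 − 698 − 414 = 2472 px; content height = 2232 − 398 − 441 = 1393 px.
Top-right is two-thirds across and one-third down within the inner layout region.
x = 698 + 2 × 2472/3 = 698 + 1648.00 ≈ 2346
y = 398 + 1 × 1393/3 = 398 + 464.33 ≈ 862

(2346, 862)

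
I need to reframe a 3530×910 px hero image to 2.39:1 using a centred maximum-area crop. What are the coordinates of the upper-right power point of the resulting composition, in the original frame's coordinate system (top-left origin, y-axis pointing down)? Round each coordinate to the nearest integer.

(2127, 303)

3530/910 > 2.39/1, so the 2.39:1 crop keeps the full height 910 and trims width to 910 × 2.39/1 = 2174.90 px.
Left offset = (3530 − 2174.90)/2 = 677.55 px; top offset = 0.
Upper-right is two-thirds across and one-third down within the crop:
x = 677.55 + 2 × 2174.90/3 ≈ 2127; y = 0.00 + 1 × 910.00/3 ≈ 303.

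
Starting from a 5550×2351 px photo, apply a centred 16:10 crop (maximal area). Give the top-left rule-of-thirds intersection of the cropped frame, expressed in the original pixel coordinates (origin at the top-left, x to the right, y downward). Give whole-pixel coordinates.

x = 2148 px, y = 784 px

5550/2351 > 16/10, so the 16:10 crop keeps the full height 2351 and trims width to 2351 × 16/10 = 3761.60 px.
Left offset = (5550 − 3761.60)/2 = 894.20 px; top offset = 0.
Top-left is one-third across and one-third down within the crop:
x = 894.20 + 1 × 3761.60/3 ≈ 2148; y = 0.00 + 1 × 2351.00/3 ≈ 784.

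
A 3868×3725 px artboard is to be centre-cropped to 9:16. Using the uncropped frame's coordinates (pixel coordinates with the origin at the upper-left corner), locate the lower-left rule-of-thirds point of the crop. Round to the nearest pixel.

3868/3725 > 9/16, so the 9:16 crop keeps the full height 3725 and trims width to 3725 × 9/16 = 2095.31 px.
Left offset = (3868 − 2095.31)/2 = 886.34 px; top offset = 0.
Lower-left is one-third across and two-thirds down within the crop:
x = 886.34 + 1 × 2095.31/3 ≈ 1585; y = 0.00 + 2 × 3725.00/3 ≈ 2483.

(1585, 2483)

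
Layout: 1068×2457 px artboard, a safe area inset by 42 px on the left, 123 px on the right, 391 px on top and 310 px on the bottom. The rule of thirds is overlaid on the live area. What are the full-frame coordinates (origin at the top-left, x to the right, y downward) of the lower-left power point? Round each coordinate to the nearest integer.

x = 343 px, y = 1562 px

Content width = 1068 − 42 − 123 = 903 px; content height = 2457 − 391 − 310 = 1756 px.
Lower-left is one-third across and two-thirds down within the live area.
x = 42 + 1 × 903/3 = 42 + 301.00 ≈ 343
y = 391 + 2 × 1756/3 = 391 + 1170.67 ≈ 1562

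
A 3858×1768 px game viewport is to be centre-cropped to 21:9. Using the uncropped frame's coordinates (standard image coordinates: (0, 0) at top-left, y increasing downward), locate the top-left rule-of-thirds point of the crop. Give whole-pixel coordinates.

3858/1768 < 21/9, so the 21:9 crop keeps the full width 3858 and trims height to 3858 × 9/21 = 1653.43 px.
Top offset = (1768 − 1653.43)/2 = 57.29 px; left offset = 0.
Top-left is one-third across and one-third down within the crop:
x = 0.00 + 1 × 3858.00/3 ≈ 1286; y = 57.29 + 1 × 1653.43/3 ≈ 608.

(1286, 608)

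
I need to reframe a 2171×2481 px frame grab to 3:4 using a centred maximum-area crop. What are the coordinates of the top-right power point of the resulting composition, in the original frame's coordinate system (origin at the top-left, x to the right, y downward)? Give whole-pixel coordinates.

2171/2481 > 3/4, so the 3:4 crop keeps the full height 2481 and trims width to 2481 × 3/4 = 1860.75 px.
Left offset = (2171 − 1860.75)/2 = 155.12 px; top offset = 0.
Top-right is two-thirds across and one-third down within the crop:
x = 155.12 + 2 × 1860.75/3 ≈ 1396; y = 0.00 + 1 × 2481.00/3 ≈ 827.

x = 1396 px, y = 827 px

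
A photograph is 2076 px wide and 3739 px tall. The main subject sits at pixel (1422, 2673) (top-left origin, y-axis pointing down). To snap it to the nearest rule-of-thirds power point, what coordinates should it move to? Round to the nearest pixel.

(1384, 2493)

Third lines: x ∈ {692, 1384}, y ∈ {1246, 2493}.
1422 is closer to x = 1384; 2673 is closer to y = 2493.
So the nearest intersection is the lower-right power point.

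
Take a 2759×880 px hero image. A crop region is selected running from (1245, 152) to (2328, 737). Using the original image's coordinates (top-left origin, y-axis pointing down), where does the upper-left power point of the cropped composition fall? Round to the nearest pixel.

Crop width = 2328 − 1245 = 1083 px; one third is 361.00 px.
Crop height = 737 − 152 = 585 px; one third is 195.00 px.
The upper-left point is one-third across and one-third down within the crop:
x = 1245 + 1 × 361.00 ≈ 1606; y = 152 + 1 × 195.00 ≈ 347.

(1606, 347)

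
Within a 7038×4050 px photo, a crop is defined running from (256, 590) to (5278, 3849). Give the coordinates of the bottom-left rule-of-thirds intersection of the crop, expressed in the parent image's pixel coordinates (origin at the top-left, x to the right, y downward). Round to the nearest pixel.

(1930, 2763)

Crop width = 5278 − 256 = 5022 px; one third is 1674.00 px.
Crop height = 3849 − 590 = 3259 px; one third is 1086.33 px.
The bottom-left point is one-third across and two-thirds down within the crop:
x = 256 + 1 × 1674.00 ≈ 1930; y = 590 + 2 × 1086.33 ≈ 2763.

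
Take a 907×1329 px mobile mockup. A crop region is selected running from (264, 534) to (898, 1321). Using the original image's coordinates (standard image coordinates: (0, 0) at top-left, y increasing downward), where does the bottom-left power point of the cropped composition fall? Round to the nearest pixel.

x = 475 px, y = 1059 px

Crop width = 898 − 264 = 634 px; one third is 211.33 px.
Crop height = 1321 − 534 = 787 px; one third is 262.33 px.
The bottom-left point is one-third across and two-thirds down within the crop:
x = 264 + 1 × 211.33 ≈ 475; y = 534 + 2 × 262.33 ≈ 1059.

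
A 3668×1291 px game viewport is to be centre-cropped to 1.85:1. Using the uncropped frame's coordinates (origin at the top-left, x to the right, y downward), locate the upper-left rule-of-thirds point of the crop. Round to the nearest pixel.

3668/1291 > 1.85/1, so the 1.85:1 crop keeps the full height 1291 and trims width to 1291 × 1.85/1 = 2388.35 px.
Left offset = (3668 − 2388.35)/2 = 639.83 px; top offset = 0.
Upper-left is one-third across and one-third down within the crop:
x = 639.83 + 1 × 2388.35/3 ≈ 1436; y = 0.00 + 1 × 1291.00/3 ≈ 430.

x = 1436 px, y = 430 px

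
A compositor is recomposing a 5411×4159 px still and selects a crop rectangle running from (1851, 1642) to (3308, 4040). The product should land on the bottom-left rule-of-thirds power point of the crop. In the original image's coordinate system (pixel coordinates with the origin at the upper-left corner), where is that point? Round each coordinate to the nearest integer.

Crop width = 3308 − 1851 = 1457 px; one third is 485.67 px.
Crop height = 4040 − 1642 = 2398 px; one third is 799.33 px.
The bottom-left point is one-third across and two-thirds down within the crop:
x = 1851 + 1 × 485.67 ≈ 2337; y = 1642 + 2 × 799.33 ≈ 3241.

x = 2337 px, y = 3241 px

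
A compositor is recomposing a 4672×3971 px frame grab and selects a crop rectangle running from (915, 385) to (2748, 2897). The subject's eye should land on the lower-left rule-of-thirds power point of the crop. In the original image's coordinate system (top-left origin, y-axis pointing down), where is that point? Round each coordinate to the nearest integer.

(1526, 2060)

Crop width = 2748 − 915 = 1833 px; one third is 611.00 px.
Crop height = 2897 − 385 = 2512 px; one third is 837.33 px.
The lower-left point is one-third across and two-thirds down within the crop:
x = 915 + 1 × 611.00 ≈ 1526; y = 385 + 2 × 837.33 ≈ 2060.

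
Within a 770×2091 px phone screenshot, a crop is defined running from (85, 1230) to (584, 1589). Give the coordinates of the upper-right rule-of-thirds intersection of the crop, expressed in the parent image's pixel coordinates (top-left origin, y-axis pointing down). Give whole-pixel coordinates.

x = 418 px, y = 1350 px

Crop width = 584 − 85 = 499 px; one third is 166.33 px.
Crop height = 1589 − 1230 = 359 px; one third is 119.67 px.
The upper-right point is two-thirds across and one-third down within the crop:
x = 85 + 2 × 166.33 ≈ 418; y = 1230 + 1 × 119.67 ≈ 1350.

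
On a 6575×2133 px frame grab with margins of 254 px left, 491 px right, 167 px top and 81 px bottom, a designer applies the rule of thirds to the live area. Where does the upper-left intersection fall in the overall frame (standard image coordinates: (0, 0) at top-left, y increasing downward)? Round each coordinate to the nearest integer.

x = 2197 px, y = 795 px

Content width = 6575 − 254 − 491 = 5830 px; content height = 2133 − 167 − 81 = 1885 px.
Upper-left is one-third across and one-third down within the live area.
x = 254 + 1 × 5830/3 = 254 + 1943.33 ≈ 2197
y = 167 + 1 × 1885/3 = 167 + 628.33 ≈ 795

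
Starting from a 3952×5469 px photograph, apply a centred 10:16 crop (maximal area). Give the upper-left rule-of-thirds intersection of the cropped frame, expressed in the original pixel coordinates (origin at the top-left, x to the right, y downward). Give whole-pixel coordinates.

3952/5469 > 10/16, so the 10:16 crop keeps the full height 5469 and trims width to 5469 × 10/16 = 3418.12 px.
Left offset = (3952 − 3418.12)/2 = 266.94 px; top offset = 0.
Upper-left is one-third across and one-third down within the crop:
x = 266.94 + 1 × 3418.12/3 ≈ 1406; y = 0.00 + 1 × 5469.00/3 ≈ 1823.

x = 1406 px, y = 1823 px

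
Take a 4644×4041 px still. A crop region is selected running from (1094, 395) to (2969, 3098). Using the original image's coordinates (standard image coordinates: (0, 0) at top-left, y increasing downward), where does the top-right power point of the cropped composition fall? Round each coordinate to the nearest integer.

Crop width = 2969 − 1094 = 1875 px; one third is 625.00 px.
Crop height = 3098 − 395 = 2703 px; one third is 901.00 px.
The top-right point is two-thirds across and one-third down within the crop:
x = 1094 + 2 × 625.00 ≈ 2344; y = 395 + 1 × 901.00 ≈ 1296.

(2344, 1296)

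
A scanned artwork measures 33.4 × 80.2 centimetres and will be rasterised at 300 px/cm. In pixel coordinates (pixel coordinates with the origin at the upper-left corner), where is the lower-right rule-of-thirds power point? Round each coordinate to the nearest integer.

In pixels the canvas is 33.4 × 300 = 10020 wide and 80.2 × 300 = 24060 tall.
The lower-right point is two-thirds across and two-thirds down:
x = 2 × 10020/3 ≈ 6680; y = 2 × 24060/3 ≈ 16040.

x = 6680 px, y = 16040 px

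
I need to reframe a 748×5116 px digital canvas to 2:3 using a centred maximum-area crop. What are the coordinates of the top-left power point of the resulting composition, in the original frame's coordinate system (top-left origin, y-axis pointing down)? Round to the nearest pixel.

x = 249 px, y = 2371 px

748/5116 < 2/3, so the 2:3 crop keeps the full width 748 and trims height to 748 × 3/2 = 1122.00 px.
Top offset = (5116 − 1122.00)/2 = 1997.00 px; left offset = 0.
Top-left is one-third across and one-third down within the crop:
x = 0.00 + 1 × 748.00/3 ≈ 249; y = 1997.00 + 1 × 1122.00/3 ≈ 2371.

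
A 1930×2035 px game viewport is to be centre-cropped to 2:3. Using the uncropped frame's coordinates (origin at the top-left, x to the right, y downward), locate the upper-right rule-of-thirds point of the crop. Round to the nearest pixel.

(1191, 678)

1930/2035 > 2/3, so the 2:3 crop keeps the full height 2035 and trims width to 2035 × 2/3 = 1356.67 px.
Left offset = (1930 − 1356.67)/2 = 286.67 px; top offset = 0.
Upper-right is two-thirds across and one-third down within the crop:
x = 286.67 + 2 × 1356.67/3 ≈ 1191; y = 0.00 + 1 × 2035.00/3 ≈ 678.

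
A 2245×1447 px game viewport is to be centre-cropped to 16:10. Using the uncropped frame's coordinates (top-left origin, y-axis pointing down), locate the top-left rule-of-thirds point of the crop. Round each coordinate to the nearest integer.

x = 748 px, y = 490 px

2245/1447 < 16/10, so the 16:10 crop keeps the full width 2245 and trims height to 2245 × 10/16 = 1403.12 px.
Top offset = (1447 − 1403.12)/2 = 21.94 px; left offset = 0.
Top-left is one-third across and one-third down within the crop:
x = 0.00 + 1 × 2245.00/3 ≈ 748; y = 21.94 + 1 × 1403.12/3 ≈ 490.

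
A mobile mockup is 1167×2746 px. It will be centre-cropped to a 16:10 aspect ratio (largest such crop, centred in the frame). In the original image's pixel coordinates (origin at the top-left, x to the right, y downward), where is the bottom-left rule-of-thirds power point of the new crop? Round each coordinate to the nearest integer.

(389, 1495)

1167/2746 < 16/10, so the 16:10 crop keeps the full width 1167 and trims height to 1167 × 10/16 = 729.38 px.
Top offset = (2746 − 729.38)/2 = 1008.31 px; left offset = 0.
Bottom-left is one-third across and two-thirds down within the crop:
x = 0.00 + 1 × 1167.00/3 ≈ 389; y = 1008.31 + 2 × 729.38/3 ≈ 1495.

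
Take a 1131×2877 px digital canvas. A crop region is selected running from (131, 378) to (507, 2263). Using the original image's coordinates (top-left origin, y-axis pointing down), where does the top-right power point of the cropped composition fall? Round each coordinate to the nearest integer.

Crop width = 507 − 131 = 376 px; one third is 125.33 px.
Crop height = 2263 − 378 = 1885 px; one third is 628.33 px.
The top-right point is two-thirds across and one-third down within the crop:
x = 131 + 2 × 125.33 ≈ 382; y = 378 + 1 × 628.33 ≈ 1006.

(382, 1006)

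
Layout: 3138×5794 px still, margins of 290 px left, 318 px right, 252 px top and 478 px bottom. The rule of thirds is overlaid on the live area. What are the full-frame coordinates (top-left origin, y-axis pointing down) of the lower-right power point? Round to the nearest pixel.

Content width = 3138 − 290 − 318 = 2530 px; content height = 5794 − 252 − 478 = 5064 px.
Lower-right is two-thirds across and two-thirds down within the live area.
x = 290 + 2 × 2530/3 = 290 + 1686.67 ≈ 1977
y = 252 + 2 × 5064/3 = 252 + 3376.00 ≈ 3628

x = 1977 px, y = 3628 px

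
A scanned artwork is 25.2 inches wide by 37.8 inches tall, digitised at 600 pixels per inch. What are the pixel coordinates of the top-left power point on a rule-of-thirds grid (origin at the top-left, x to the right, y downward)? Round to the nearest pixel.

In pixels the canvas is 25.2 × 600 = 15120 wide and 37.8 × 600 = 22680 tall.
The top-left point is one-third across and one-third down:
x = 1 × 15120/3 ≈ 5040; y = 1 × 22680/3 ≈ 7560.

(5040, 7560)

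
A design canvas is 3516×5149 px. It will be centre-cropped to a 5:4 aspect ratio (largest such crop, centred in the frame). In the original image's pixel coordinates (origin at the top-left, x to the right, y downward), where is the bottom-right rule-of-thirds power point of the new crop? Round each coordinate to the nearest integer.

3516/5149 < 5/4, so the 5:4 crop keeps the full width 3516 and trims height to 3516 × 4/5 = 2812.80 px.
Top offset = (5149 − 2812.80)/2 = 1168.10 px; left offset = 0.
Bottom-right is two-thirds across and two-thirds down within the crop:
x = 0.00 + 2 × 3516.00/3 ≈ 2344; y = 1168.10 + 2 × 2812.80/3 ≈ 3043.

x = 2344 px, y = 3043 px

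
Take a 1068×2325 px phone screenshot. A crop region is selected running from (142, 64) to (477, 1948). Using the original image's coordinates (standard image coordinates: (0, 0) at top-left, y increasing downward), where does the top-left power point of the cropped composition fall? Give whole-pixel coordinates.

Crop width = 477 − 142 = 335 px; one third is 111.67 px.
Crop height = 1948 − 64 = 1884 px; one third is 628.00 px.
The top-left point is one-third across and one-third down within the crop:
x = 142 + 1 × 111.67 ≈ 254; y = 64 + 1 × 628.00 ≈ 692.

x = 254 px, y = 692 px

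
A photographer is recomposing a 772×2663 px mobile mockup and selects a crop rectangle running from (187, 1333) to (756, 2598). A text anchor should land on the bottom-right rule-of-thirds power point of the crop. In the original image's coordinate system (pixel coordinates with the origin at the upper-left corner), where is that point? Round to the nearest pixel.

Crop width = 756 − 187 = 569 px; one third is 189.67 px.
Crop height = 2598 − 1333 = 1265 px; one third is 421.67 px.
The bottom-right point is two-thirds across and two-thirds down within the crop:
x = 187 + 2 × 189.67 ≈ 566; y = 1333 + 2 × 421.67 ≈ 2176.

x = 566 px, y = 2176 px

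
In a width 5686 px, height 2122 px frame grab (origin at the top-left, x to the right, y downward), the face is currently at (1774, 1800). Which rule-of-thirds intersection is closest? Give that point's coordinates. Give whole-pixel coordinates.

(1895, 1415)

Third lines: x ∈ {1895, 3791}, y ∈ {707, 1415}.
1774 is closer to x = 1895; 1800 is closer to y = 1415.
So the nearest intersection is the lower-left power point.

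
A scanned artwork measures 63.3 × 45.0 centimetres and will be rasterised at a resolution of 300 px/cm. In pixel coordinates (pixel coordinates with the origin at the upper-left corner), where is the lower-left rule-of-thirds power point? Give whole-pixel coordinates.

x = 6330 px, y = 9000 px

In pixels the canvas is 63.3 × 300 = 18990 wide and 45.0 × 300 = 13500 tall.
The lower-left point is one-third across and two-thirds down:
x = 1 × 18990/3 ≈ 6330; y = 2 × 13500/3 ≈ 9000.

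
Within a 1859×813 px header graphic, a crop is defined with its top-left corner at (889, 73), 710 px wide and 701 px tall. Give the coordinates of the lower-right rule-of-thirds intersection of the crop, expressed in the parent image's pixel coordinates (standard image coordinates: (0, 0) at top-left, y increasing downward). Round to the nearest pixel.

(1362, 540)

One third of the crop width 710 is 236.67 px.
One third of the crop height 701 is 233.67 px.
The lower-right point is two-thirds across and two-thirds down within the crop:
x = 889 + 2 × 236.67 ≈ 1362; y = 73 + 2 × 233.67 ≈ 540.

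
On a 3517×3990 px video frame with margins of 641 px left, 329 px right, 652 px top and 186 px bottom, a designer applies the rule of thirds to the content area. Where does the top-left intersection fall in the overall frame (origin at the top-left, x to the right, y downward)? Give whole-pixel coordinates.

Content width = 3517 − 641 − 329 = 2547 px; content height = 3990 − 652 − 186 = 3152 px.
Top-left is one-third across and one-third down within the content area.
x = 641 + 1 × 2547/3 = 641 + 849.00 ≈ 1490
y = 652 + 1 × 3152/3 = 652 + 1050.67 ≈ 1703

x = 1490 px, y = 1703 px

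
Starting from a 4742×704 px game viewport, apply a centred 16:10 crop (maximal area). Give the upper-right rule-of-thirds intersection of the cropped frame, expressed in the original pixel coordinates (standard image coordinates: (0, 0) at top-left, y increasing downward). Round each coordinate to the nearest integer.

4742/704 > 16/10, so the 16:10 crop keeps the full height 704 and trims width to 704 × 16/10 = 1126.40 px.
Left offset = (4742 − 1126.40)/2 = 1807.80 px; top offset = 0.
Upper-right is two-thirds across and one-third down within the crop:
x = 1807.80 + 2 × 1126.40/3 ≈ 2559; y = 0.00 + 1 × 704.00/3 ≈ 235.

x = 2559 px, y = 235 px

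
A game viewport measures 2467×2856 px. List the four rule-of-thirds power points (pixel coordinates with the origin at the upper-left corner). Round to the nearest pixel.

One third of 2467 is 822.33; one third of 2856 is 952.
Vertical third lines at x = 822 and x = 1645; horizontal third lines at y = 952 and y = 1904.

(822, 952), (1645, 952), (822, 1904), (1645, 1904)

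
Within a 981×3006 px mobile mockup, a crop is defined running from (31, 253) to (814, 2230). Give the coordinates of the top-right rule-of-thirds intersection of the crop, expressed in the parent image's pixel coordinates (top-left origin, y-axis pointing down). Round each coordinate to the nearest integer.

(553, 912)

Crop width = 814 − 31 = 783 px; one third is 261.00 px.
Crop height = 2230 − 253 = 1977 px; one third is 659.00 px.
The top-right point is two-thirds across and one-third down within the crop:
x = 31 + 2 × 261.00 ≈ 553; y = 253 + 1 × 659.00 ≈ 912.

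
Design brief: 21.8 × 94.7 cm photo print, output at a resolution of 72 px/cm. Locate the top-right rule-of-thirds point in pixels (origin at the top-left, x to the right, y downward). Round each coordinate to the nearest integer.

x = 1046 px, y = 2273 px

In pixels the canvas is 21.8 × 72 = 1569.6 wide and 94.7 × 72 = 6818.4 tall.
The top-right point is two-thirds across and one-third down:
x = 2 × 1569.6/3 ≈ 1046; y = 1 × 6818.4/3 ≈ 2273.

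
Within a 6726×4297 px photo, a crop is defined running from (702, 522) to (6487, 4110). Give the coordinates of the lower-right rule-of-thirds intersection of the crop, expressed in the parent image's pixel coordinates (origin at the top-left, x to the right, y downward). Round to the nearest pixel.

Crop width = 6487 − 702 = 5785 px; one third is 1928.33 px.
Crop height = 4110 − 522 = 3588 px; one third is 1196.00 px.
The lower-right point is two-thirds across and two-thirds down within the crop:
x = 702 + 2 × 1928.33 ≈ 4559; y = 522 + 2 × 1196.00 ≈ 2914.

(4559, 2914)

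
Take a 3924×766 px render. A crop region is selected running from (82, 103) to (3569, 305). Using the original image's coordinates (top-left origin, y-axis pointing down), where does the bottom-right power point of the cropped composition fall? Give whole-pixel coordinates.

x = 2407 px, y = 238 px

Crop width = 3569 − 82 = 3487 px; one third is 1162.33 px.
Crop height = 305 − 103 = 202 px; one third is 67.33 px.
The bottom-right point is two-thirds across and two-thirds down within the crop:
x = 82 + 2 × 1162.33 ≈ 2407; y = 103 + 2 × 67.33 ≈ 238.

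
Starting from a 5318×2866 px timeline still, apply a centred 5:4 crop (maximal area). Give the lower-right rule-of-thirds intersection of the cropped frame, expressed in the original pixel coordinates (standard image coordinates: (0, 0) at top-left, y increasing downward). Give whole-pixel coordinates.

5318/2866 > 5/4, so the 5:4 crop keeps the full height 2866 and trims width to 2866 × 5/4 = 3582.50 px.
Left offset = (5318 − 3582.50)/2 = 867.75 px; top offset = 0.
Lower-right is two-thirds across and two-thirds down within the crop:
x = 867.75 + 2 × 3582.50/3 ≈ 3256; y = 0.00 + 2 × 2866.00/3 ≈ 1911.

(3256, 1911)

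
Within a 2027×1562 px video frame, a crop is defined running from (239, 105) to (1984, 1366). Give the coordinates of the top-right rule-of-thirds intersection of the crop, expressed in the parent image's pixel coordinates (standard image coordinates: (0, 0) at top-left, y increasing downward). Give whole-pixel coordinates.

Crop width = 1984 − 239 = 1745 px; one third is 581.67 px.
Crop height = 1366 − 105 = 1261 px; one third is 420.33 px.
The top-right point is two-thirds across and one-third down within the crop:
x = 239 + 2 × 581.67 ≈ 1402; y = 105 + 1 × 420.33 ≈ 525.

(1402, 525)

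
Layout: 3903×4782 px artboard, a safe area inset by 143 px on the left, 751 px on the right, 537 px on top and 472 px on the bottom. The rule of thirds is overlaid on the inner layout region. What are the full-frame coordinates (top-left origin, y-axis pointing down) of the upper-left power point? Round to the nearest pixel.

Content width = 3903 − 143 − 751 = 3009 px; content height = 4782 − 537 − 472 = 3773 px.
Upper-left is one-third across and one-third down within the inner layout region.
x = 143 + 1 × 3009/3 = 143 + 1003.00 ≈ 1146
y = 537 + 1 × 3773/3 = 537 + 1257.67 ≈ 1795

x = 1146 px, y = 1795 px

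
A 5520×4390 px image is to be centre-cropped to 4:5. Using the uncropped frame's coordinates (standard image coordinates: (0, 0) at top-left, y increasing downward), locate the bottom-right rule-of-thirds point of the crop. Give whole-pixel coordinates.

5520/4390 > 4/5, so the 4:5 crop keeps the full height 4390 and trims width to 4390 × 4/5 = 3512.00 px.
Left offset = (5520 − 3512.00)/2 = 1004.00 px; top offset = 0.
Bottom-right is two-thirds across and two-thirds down within the crop:
x = 1004.00 + 2 × 3512.00/3 ≈ 3345; y = 0.00 + 2 × 4390.00/3 ≈ 2927.

x = 3345 px, y = 2927 px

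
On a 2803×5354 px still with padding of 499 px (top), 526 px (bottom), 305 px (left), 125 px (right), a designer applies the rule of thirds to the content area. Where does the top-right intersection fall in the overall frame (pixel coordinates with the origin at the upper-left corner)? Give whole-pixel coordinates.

Content width = 2803 − 305 − 125 = 2373 px; content height = 5354 − 499 − 526 = 4329 px.
Top-right is two-thirds across and one-third down within the content area.
x = 305 + 2 × 2373/3 = 305 + 1582.00 ≈ 1887
y = 499 + 1 × 4329/3 = 499 + 1443.00 ≈ 1942

x = 1887 px, y = 1942 px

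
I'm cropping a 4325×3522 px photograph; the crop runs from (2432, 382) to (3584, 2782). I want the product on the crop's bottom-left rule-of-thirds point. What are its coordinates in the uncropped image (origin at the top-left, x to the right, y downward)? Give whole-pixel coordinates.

Crop width = 3584 − 2432 = 1152 px; one third is 384.00 px.
Crop height = 2782 − 382 = 2400 px; one third is 800.00 px.
The bottom-left point is one-third across and two-thirds down within the crop:
x = 2432 + 1 × 384.00 ≈ 2816; y = 382 + 2 × 800.00 ≈ 1982.

x = 2816 px, y = 1982 px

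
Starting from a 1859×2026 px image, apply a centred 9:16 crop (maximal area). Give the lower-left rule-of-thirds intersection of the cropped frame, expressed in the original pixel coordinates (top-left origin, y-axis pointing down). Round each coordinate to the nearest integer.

1859/2026 > 9/16, so the 9:16 crop keeps the full height 2026 and trims width to 2026 × 9/16 = 1139.62 px.
Left offset = (1859 − 1139.62)/2 = 359.69 px; top offset = 0.
Lower-left is one-third across and two-thirds down within the crop:
x = 359.69 + 1 × 1139.62/3 ≈ 740; y = 0.00 + 2 × 2026.00/3 ≈ 1351.

x = 740 px, y = 1351 px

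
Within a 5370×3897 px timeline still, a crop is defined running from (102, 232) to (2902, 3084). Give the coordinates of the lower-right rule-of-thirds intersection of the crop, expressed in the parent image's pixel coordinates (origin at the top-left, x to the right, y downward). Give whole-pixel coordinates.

(1969, 2133)

Crop width = 2902 − 102 = 2800 px; one third is 933.33 px.
Crop height = 3084 − 232 = 2852 px; one third is 950.67 px.
The lower-right point is two-thirds across and two-thirds down within the crop:
x = 102 + 2 × 933.33 ≈ 1969; y = 232 + 2 × 950.67 ≈ 2133.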